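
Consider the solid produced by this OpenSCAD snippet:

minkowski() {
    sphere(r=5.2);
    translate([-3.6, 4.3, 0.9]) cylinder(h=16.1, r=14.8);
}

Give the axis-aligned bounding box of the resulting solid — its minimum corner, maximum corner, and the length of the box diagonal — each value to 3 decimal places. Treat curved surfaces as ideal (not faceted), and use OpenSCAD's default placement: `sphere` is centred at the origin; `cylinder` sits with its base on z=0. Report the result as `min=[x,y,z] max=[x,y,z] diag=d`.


min=[-23.600,-15.700,-4.300] max=[16.400,24.300,22.200] diag=62.468

A = translate([-3.6, 4.3, 0.9]) cylinder(h=16.1, r=14.8) → bbox [-18.4,-10.5,0.9] .. [11.2,19.1,17]
B = sphere(r=5.2) → bbox [-5.2,-5.2,-5.2] .. [5.2,5.2,5.2]
lo = A.lo+B.lo = [-18.4-5.2, -10.5-5.2, 0.9-5.2] = [-23.600,-15.700,-4.300]
hi = A.hi+B.hi = [11.2+5.2, 19.1+5.2, 17+5.2] = [16.400,24.300,22.200]
diag = √(40²+40²+26.5²) = √3902.25 = 62.468


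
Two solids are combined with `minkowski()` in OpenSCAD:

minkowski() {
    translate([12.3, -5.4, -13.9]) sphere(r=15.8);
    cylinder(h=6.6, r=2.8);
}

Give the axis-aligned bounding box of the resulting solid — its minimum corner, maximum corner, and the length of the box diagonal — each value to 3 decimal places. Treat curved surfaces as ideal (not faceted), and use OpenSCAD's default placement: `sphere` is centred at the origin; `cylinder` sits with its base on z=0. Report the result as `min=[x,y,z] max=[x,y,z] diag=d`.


min=[-6.300,-24.000,-29.700] max=[30.900,13.200,8.500] diag=65.015

A = translate([12.3, -5.4, -13.9]) sphere(r=15.8) → bbox [-3.5,-21.2,-29.7] .. [28.1,10.4,1.9]
B = cylinder(h=6.6, r=2.8) → bbox [-2.8,-2.8,0] .. [2.8,2.8,6.6]
lo = A.lo+B.lo = [-3.5-2.8, -21.2-2.8, -29.7+0] = [-6.300,-24.000,-29.700]
hi = A.hi+B.hi = [28.1+2.8, 10.4+2.8, 1.9+6.6] = [30.900,13.200,8.500]
diag = √(37.2²+37.2²+38.2²) = √4226.92 = 65.015


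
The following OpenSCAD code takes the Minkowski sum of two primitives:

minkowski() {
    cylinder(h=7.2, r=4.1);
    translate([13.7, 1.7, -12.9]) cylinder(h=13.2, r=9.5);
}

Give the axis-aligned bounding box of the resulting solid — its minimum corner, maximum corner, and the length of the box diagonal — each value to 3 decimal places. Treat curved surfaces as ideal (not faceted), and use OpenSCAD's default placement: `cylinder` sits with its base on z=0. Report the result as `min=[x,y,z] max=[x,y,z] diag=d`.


A = translate([13.7, 1.7, -12.9]) cylinder(h=13.2, r=9.5) → bbox [4.2,-7.8,-12.9] .. [23.2,11.2,0.3]
B = cylinder(h=7.2, r=4.1) → bbox [-4.1,-4.1,0] .. [4.1,4.1,7.2]
lo = A.lo+B.lo = [4.2-4.1, -7.8-4.1, -12.9+0] = [0.100,-11.900,-12.900]
hi = A.hi+B.hi = [23.2+4.1, 11.2+4.1, 0.3+7.2] = [27.300,15.300,7.500]
diag = √(27.2²+27.2²+20.4²) = √1895.84 = 43.541

min=[0.100,-11.900,-12.900] max=[27.300,15.300,7.500] diag=43.541


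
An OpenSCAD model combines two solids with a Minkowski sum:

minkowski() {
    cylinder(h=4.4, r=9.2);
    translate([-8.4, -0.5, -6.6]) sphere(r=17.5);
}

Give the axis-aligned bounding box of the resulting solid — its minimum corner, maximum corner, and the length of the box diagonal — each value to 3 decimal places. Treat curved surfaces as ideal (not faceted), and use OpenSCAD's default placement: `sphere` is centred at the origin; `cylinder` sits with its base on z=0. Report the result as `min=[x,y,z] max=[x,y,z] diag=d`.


min=[-35.100,-27.200,-24.100] max=[18.300,26.200,15.300] diag=85.179

A = translate([-8.4, -0.5, -6.6]) sphere(r=17.5) → bbox [-25.9,-18,-24.1] .. [9.1,17,10.9]
B = cylinder(h=4.4, r=9.2) → bbox [-9.2,-9.2,0] .. [9.2,9.2,4.4]
lo = A.lo+B.lo = [-25.9-9.2, -18-9.2, -24.1+0] = [-35.100,-27.200,-24.100]
hi = A.hi+B.hi = [9.1+9.2, 17+9.2, 10.9+4.4] = [18.300,26.200,15.300]
diag = √(53.4²+53.4²+39.4²) = √7255.48 = 85.179


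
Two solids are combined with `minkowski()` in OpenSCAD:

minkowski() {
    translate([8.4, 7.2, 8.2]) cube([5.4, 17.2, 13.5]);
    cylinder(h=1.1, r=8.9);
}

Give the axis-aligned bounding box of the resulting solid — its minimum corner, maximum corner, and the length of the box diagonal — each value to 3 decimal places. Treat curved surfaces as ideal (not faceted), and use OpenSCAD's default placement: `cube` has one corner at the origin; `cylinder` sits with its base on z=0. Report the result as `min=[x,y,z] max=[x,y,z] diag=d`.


A = translate([8.4, 7.2, 8.2]) cube([5.4, 17.2, 13.5]) → bbox [8.4,7.2,8.2] .. [13.8,24.4,21.7]
B = cylinder(h=1.1, r=8.9) → bbox [-8.9,-8.9,0] .. [8.9,8.9,1.1]
lo = A.lo+B.lo = [8.4-8.9, 7.2-8.9, 8.2+0] = [-0.500,-1.700,8.200]
hi = A.hi+B.hi = [13.8+8.9, 24.4+8.9, 21.7+1.1] = [22.700,33.300,22.800]
diag = √(23.2²+35²+14.6²) = √1976.4 = 44.457

min=[-0.500,-1.700,8.200] max=[22.700,33.300,22.800] diag=44.457


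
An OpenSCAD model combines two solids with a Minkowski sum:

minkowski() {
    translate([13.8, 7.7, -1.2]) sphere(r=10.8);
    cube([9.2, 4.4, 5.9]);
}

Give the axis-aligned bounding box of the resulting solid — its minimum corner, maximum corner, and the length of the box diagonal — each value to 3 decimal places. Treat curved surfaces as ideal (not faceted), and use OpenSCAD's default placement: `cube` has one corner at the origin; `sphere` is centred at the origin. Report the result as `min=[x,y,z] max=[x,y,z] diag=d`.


min=[3.000,-3.100,-12.000] max=[33.800,22.900,15.500] diag=48.794

A = translate([13.8, 7.7, -1.2]) sphere(r=10.8) → bbox [3,-3.1,-12] .. [24.6,18.5,9.6]
B = cube([9.2, 4.4, 5.9]) → bbox [0,0,0] .. [9.2,4.4,5.9]
lo = A.lo+B.lo = [3+0, -3.1+0, -12+0] = [3.000,-3.100,-12.000]
hi = A.hi+B.hi = [24.6+9.2, 18.5+4.4, 9.6+5.9] = [33.800,22.900,15.500]
diag = √(30.8²+26²+27.5²) = √2380.89 = 48.794


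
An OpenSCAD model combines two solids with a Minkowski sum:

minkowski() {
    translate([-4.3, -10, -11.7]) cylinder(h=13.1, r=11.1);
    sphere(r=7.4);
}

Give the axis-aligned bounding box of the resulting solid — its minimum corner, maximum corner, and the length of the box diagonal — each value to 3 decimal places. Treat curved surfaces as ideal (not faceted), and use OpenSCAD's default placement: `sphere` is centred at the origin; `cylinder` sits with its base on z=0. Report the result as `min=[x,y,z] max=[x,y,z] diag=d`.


min=[-22.800,-28.500,-19.100] max=[14.200,8.500,8.800] diag=59.299

A = translate([-4.3, -10, -11.7]) cylinder(h=13.1, r=11.1) → bbox [-15.4,-21.1,-11.7] .. [6.8,1.1,1.4]
B = sphere(r=7.4) → bbox [-7.4,-7.4,-7.4] .. [7.4,7.4,7.4]
lo = A.lo+B.lo = [-15.4-7.4, -21.1-7.4, -11.7-7.4] = [-22.800,-28.500,-19.100]
hi = A.hi+B.hi = [6.8+7.4, 1.1+7.4, 1.4+7.4] = [14.200,8.500,8.800]
diag = √(37²+37²+27.9²) = √3516.41 = 59.299


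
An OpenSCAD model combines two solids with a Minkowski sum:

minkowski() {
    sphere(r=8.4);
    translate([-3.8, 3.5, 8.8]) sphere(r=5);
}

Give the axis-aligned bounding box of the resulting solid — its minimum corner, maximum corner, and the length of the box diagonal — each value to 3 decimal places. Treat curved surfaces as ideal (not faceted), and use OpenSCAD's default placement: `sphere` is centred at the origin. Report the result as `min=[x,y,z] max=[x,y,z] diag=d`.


min=[-17.200,-9.900,-4.600] max=[9.600,16.900,22.200] diag=46.419

A = translate([-3.8, 3.5, 8.8]) sphere(r=5) → bbox [-8.8,-1.5,3.8] .. [1.2,8.5,13.8]
B = sphere(r=8.4) → bbox [-8.4,-8.4,-8.4] .. [8.4,8.4,8.4]
lo = A.lo+B.lo = [-8.8-8.4, -1.5-8.4, 3.8-8.4] = [-17.200,-9.900,-4.600]
hi = A.hi+B.hi = [1.2+8.4, 8.5+8.4, 13.8+8.4] = [9.600,16.900,22.200]
diag = √(26.8²+26.8²+26.8²) = √2154.72 = 46.419


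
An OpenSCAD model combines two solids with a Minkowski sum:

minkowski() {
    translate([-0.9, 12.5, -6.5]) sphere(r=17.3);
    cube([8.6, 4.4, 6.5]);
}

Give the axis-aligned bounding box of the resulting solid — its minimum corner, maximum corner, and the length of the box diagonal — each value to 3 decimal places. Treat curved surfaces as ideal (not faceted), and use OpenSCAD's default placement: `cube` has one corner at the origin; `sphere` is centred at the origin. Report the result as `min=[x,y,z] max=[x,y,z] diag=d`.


min=[-18.200,-4.800,-23.800] max=[25.000,34.200,17.300] diag=71.249

A = translate([-0.9, 12.5, -6.5]) sphere(r=17.3) → bbox [-18.2,-4.8,-23.8] .. [16.4,29.8,10.8]
B = cube([8.6, 4.4, 6.5]) → bbox [0,0,0] .. [8.6,4.4,6.5]
lo = A.lo+B.lo = [-18.2+0, -4.8+0, -23.8+0] = [-18.200,-4.800,-23.800]
hi = A.hi+B.hi = [16.4+8.6, 29.8+4.4, 10.8+6.5] = [25.000,34.200,17.300]
diag = √(43.2²+39²+41.1²) = √5076.45 = 71.249


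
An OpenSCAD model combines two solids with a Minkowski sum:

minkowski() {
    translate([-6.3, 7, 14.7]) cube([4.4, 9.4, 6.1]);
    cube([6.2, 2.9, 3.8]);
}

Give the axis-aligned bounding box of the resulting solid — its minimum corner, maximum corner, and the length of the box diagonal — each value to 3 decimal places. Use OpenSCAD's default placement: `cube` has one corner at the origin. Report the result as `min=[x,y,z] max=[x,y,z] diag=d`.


min=[-6.300,7.000,14.700] max=[4.300,19.300,24.600] diag=19.017

A = translate([-6.3, 7, 14.7]) cube([4.4, 9.4, 6.1]) → bbox [-6.3,7,14.7] .. [-1.9,16.4,20.8]
B = cube([6.2, 2.9, 3.8]) → bbox [0,0,0] .. [6.2,2.9,3.8]
lo = A.lo+B.lo = [-6.3+0, 7+0, 14.7+0] = [-6.300,7.000,14.700]
hi = A.hi+B.hi = [-1.9+6.2, 16.4+2.9, 20.8+3.8] = [4.300,19.300,24.600]
diag = √(10.6²+12.3²+9.9²) = √361.66 = 19.017


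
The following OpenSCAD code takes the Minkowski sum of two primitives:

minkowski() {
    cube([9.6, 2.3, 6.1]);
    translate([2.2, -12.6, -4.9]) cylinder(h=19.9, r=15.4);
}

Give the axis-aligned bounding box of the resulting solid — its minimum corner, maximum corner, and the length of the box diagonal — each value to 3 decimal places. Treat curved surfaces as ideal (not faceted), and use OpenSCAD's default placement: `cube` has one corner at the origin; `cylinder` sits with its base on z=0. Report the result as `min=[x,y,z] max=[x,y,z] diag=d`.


min=[-13.200,-28.000,-4.900] max=[27.200,5.100,21.100] diag=58.342

A = translate([2.2, -12.6, -4.9]) cylinder(h=19.9, r=15.4) → bbox [-13.2,-28,-4.9] .. [17.6,2.8,15]
B = cube([9.6, 2.3, 6.1]) → bbox [0,0,0] .. [9.6,2.3,6.1]
lo = A.lo+B.lo = [-13.2+0, -28+0, -4.9+0] = [-13.200,-28.000,-4.900]
hi = A.hi+B.hi = [17.6+9.6, 2.8+2.3, 15+6.1] = [27.200,5.100,21.100]
diag = √(40.4²+33.1²+26²) = √3403.77 = 58.342


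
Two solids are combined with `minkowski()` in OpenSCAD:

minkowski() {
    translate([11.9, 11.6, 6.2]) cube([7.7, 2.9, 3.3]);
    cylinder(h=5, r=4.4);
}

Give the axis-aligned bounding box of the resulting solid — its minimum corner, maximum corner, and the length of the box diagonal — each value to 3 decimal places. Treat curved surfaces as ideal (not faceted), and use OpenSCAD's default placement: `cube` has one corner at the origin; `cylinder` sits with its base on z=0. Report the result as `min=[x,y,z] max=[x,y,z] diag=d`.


A = translate([11.9, 11.6, 6.2]) cube([7.7, 2.9, 3.3]) → bbox [11.9,11.6,6.2] .. [19.6,14.5,9.5]
B = cylinder(h=5, r=4.4) → bbox [-4.4,-4.4,0] .. [4.4,4.4,5]
lo = A.lo+B.lo = [11.9-4.4, 11.6-4.4, 6.2+0] = [7.500,7.200,6.200]
hi = A.hi+B.hi = [19.6+4.4, 14.5+4.4, 9.5+5] = [24.000,18.900,14.500]
diag = √(16.5²+11.7²+8.3²) = √478.03 = 21.864

min=[7.500,7.200,6.200] max=[24.000,18.900,14.500] diag=21.864


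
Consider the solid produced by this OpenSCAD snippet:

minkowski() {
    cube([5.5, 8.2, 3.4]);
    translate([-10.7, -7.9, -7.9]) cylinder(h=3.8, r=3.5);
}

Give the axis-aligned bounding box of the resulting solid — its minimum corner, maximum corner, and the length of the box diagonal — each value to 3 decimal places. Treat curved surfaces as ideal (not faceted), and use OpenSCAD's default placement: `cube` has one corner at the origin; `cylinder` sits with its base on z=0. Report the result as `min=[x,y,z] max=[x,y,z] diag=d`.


A = translate([-10.7, -7.9, -7.9]) cylinder(h=3.8, r=3.5) → bbox [-14.2,-11.4,-7.9] .. [-7.2,-4.4,-4.1]
B = cube([5.5, 8.2, 3.4]) → bbox [0,0,0] .. [5.5,8.2,3.4]
lo = A.lo+B.lo = [-14.2+0, -11.4+0, -7.9+0] = [-14.200,-11.400,-7.900]
hi = A.hi+B.hi = [-7.2+5.5, -4.4+8.2, -4.1+3.4] = [-1.700,3.800,-0.700]
diag = √(12.5²+15.2²+7.2²) = √439.13 = 20.955

min=[-14.200,-11.400,-7.900] max=[-1.700,3.800,-0.700] diag=20.955


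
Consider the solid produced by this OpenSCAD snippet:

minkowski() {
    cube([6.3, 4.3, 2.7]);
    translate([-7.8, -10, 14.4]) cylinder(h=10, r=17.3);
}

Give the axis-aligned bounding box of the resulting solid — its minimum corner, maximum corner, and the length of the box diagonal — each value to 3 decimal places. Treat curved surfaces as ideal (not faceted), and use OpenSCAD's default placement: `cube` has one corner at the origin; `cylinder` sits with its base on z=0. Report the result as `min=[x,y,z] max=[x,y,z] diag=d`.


min=[-25.100,-27.300,14.400] max=[15.800,11.600,27.100] diag=57.856

A = translate([-7.8, -10, 14.4]) cylinder(h=10, r=17.3) → bbox [-25.1,-27.3,14.4] .. [9.5,7.3,24.4]
B = cube([6.3, 4.3, 2.7]) → bbox [0,0,0] .. [6.3,4.3,2.7]
lo = A.lo+B.lo = [-25.1+0, -27.3+0, 14.4+0] = [-25.100,-27.300,14.400]
hi = A.hi+B.hi = [9.5+6.3, 7.3+4.3, 24.4+2.7] = [15.800,11.600,27.100]
diag = √(40.9²+38.9²+12.7²) = √3347.31 = 57.856


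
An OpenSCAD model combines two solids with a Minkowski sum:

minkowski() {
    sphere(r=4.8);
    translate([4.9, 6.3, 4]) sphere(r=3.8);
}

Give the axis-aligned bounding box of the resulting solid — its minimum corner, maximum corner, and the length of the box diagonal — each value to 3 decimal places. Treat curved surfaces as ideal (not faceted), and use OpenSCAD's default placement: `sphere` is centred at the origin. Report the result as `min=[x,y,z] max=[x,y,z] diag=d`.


min=[-3.700,-2.300,-4.600] max=[13.500,14.900,12.600] diag=29.791

A = translate([4.9, 6.3, 4]) sphere(r=3.8) → bbox [1.1,2.5,0.2] .. [8.7,10.1,7.8]
B = sphere(r=4.8) → bbox [-4.8,-4.8,-4.8] .. [4.8,4.8,4.8]
lo = A.lo+B.lo = [1.1-4.8, 2.5-4.8, 0.2-4.8] = [-3.700,-2.300,-4.600]
hi = A.hi+B.hi = [8.7+4.8, 10.1+4.8, 7.8+4.8] = [13.500,14.900,12.600]
diag = √(17.2²+17.2²+17.2²) = √887.52 = 29.791


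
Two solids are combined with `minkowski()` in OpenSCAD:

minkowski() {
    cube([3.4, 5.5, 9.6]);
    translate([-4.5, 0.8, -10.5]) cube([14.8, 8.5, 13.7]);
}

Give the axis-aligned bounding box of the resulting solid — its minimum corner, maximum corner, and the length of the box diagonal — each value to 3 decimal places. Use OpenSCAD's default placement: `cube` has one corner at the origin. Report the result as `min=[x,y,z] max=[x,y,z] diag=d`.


A = translate([-4.5, 0.8, -10.5]) cube([14.8, 8.5, 13.7]) → bbox [-4.5,0.8,-10.5] .. [10.3,9.3,3.2]
B = cube([3.4, 5.5, 9.6]) → bbox [0,0,0] .. [3.4,5.5,9.6]
lo = A.lo+B.lo = [-4.5+0, 0.8+0, -10.5+0] = [-4.500,0.800,-10.500]
hi = A.hi+B.hi = [10.3+3.4, 9.3+5.5, 3.2+9.6] = [13.700,14.800,12.800]
diag = √(18.2²+14²+23.3²) = √1070.13 = 32.713

min=[-4.500,0.800,-10.500] max=[13.700,14.800,12.800] diag=32.713


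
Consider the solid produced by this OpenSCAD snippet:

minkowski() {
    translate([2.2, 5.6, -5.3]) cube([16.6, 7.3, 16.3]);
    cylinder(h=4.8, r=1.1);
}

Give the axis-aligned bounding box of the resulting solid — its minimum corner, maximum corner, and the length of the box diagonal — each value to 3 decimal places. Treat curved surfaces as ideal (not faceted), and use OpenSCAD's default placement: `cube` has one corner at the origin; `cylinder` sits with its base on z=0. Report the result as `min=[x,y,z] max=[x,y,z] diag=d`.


A = translate([2.2, 5.6, -5.3]) cube([16.6, 7.3, 16.3]) → bbox [2.2,5.6,-5.3] .. [18.8,12.9,11]
B = cylinder(h=4.8, r=1.1) → bbox [-1.1,-1.1,0] .. [1.1,1.1,4.8]
lo = A.lo+B.lo = [2.2-1.1, 5.6-1.1, -5.3+0] = [1.100,4.500,-5.300]
hi = A.hi+B.hi = [18.8+1.1, 12.9+1.1, 11+4.8] = [19.900,14.000,15.800]
diag = √(18.8²+9.5²+21.1²) = √888.9 = 29.814

min=[1.100,4.500,-5.300] max=[19.900,14.000,15.800] diag=29.814


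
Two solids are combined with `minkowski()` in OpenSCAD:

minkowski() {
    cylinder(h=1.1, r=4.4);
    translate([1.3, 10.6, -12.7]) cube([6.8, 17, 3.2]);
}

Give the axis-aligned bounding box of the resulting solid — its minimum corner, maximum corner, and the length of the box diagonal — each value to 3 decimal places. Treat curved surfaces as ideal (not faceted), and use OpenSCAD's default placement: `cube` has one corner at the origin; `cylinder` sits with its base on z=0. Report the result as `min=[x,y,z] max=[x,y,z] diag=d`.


min=[-3.100,6.200,-12.700] max=[12.500,32.000,-8.400] diag=30.455

A = translate([1.3, 10.6, -12.7]) cube([6.8, 17, 3.2]) → bbox [1.3,10.6,-12.7] .. [8.1,27.6,-9.5]
B = cylinder(h=1.1, r=4.4) → bbox [-4.4,-4.4,0] .. [4.4,4.4,1.1]
lo = A.lo+B.lo = [1.3-4.4, 10.6-4.4, -12.7+0] = [-3.100,6.200,-12.700]
hi = A.hi+B.hi = [8.1+4.4, 27.6+4.4, -9.5+1.1] = [12.500,32.000,-8.400]
diag = √(15.6²+25.8²+4.3²) = √927.49 = 30.455


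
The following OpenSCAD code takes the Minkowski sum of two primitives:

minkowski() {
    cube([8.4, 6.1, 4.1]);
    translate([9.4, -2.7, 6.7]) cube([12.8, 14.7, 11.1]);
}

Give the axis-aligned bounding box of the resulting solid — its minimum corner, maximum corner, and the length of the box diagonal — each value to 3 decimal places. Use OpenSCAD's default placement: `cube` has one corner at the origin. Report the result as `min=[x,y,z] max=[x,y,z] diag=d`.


A = translate([9.4, -2.7, 6.7]) cube([12.8, 14.7, 11.1]) → bbox [9.4,-2.7,6.7] .. [22.2,12,17.8]
B = cube([8.4, 6.1, 4.1]) → bbox [0,0,0] .. [8.4,6.1,4.1]
lo = A.lo+B.lo = [9.4+0, -2.7+0, 6.7+0] = [9.400,-2.700,6.700]
hi = A.hi+B.hi = [22.2+8.4, 12+6.1, 17.8+4.1] = [30.600,18.100,21.900]
diag = √(21.2²+20.8²+15.2²) = √1113.12 = 33.363

min=[9.400,-2.700,6.700] max=[30.600,18.100,21.900] diag=33.363


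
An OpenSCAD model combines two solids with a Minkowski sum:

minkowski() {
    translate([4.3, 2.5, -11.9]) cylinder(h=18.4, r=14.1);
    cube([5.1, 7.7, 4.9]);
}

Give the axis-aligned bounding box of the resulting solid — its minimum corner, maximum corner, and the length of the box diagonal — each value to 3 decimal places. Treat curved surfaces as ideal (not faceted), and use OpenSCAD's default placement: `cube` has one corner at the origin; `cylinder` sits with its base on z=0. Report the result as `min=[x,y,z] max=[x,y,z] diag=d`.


min=[-9.800,-11.600,-11.900] max=[23.500,24.300,11.400] diag=54.227

A = translate([4.3, 2.5, -11.9]) cylinder(h=18.4, r=14.1) → bbox [-9.8,-11.6,-11.9] .. [18.4,16.6,6.5]
B = cube([5.1, 7.7, 4.9]) → bbox [0,0,0] .. [5.1,7.7,4.9]
lo = A.lo+B.lo = [-9.8+0, -11.6+0, -11.9+0] = [-9.800,-11.600,-11.900]
hi = A.hi+B.hi = [18.4+5.1, 16.6+7.7, 6.5+4.9] = [23.500,24.300,11.400]
diag = √(33.3²+35.9²+23.3²) = √2940.59 = 54.227


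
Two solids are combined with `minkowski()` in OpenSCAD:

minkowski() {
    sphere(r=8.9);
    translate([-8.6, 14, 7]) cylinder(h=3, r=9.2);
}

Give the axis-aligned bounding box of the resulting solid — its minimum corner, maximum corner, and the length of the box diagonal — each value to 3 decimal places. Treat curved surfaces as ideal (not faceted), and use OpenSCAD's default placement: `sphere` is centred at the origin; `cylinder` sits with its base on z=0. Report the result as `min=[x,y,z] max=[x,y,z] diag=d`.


A = translate([-8.6, 14, 7]) cylinder(h=3, r=9.2) → bbox [-17.8,4.8,7] .. [0.6,23.2,10]
B = sphere(r=8.9) → bbox [-8.9,-8.9,-8.9] .. [8.9,8.9,8.9]
lo = A.lo+B.lo = [-17.8-8.9, 4.8-8.9, 7-8.9] = [-26.700,-4.100,-1.900]
hi = A.hi+B.hi = [0.6+8.9, 23.2+8.9, 10+8.9] = [9.500,32.100,18.900]
diag = √(36.2²+36.2²+20.8²) = √3053.52 = 55.259

min=[-26.700,-4.100,-1.900] max=[9.500,32.100,18.900] diag=55.259


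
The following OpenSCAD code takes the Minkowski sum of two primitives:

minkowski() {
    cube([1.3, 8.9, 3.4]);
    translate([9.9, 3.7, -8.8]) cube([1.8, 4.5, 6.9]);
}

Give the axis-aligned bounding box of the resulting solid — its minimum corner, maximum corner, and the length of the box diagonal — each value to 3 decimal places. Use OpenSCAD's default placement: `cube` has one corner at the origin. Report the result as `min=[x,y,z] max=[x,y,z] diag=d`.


min=[9.900,3.700,-8.800] max=[13.000,17.100,1.500] diag=17.183

A = translate([9.9, 3.7, -8.8]) cube([1.8, 4.5, 6.9]) → bbox [9.9,3.7,-8.8] .. [11.7,8.2,-1.9]
B = cube([1.3, 8.9, 3.4]) → bbox [0,0,0] .. [1.3,8.9,3.4]
lo = A.lo+B.lo = [9.9+0, 3.7+0, -8.8+0] = [9.900,3.700,-8.800]
hi = A.hi+B.hi = [11.7+1.3, 8.2+8.9, -1.9+3.4] = [13.000,17.100,1.500]
diag = √(3.1²+13.4²+10.3²) = √295.26 = 17.183


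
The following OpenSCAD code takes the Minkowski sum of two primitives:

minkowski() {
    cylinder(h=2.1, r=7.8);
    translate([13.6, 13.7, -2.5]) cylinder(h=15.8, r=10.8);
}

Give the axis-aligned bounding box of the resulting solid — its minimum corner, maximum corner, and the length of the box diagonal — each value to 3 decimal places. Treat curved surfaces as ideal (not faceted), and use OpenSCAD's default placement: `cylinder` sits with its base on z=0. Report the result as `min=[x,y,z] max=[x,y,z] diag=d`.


A = translate([13.6, 13.7, -2.5]) cylinder(h=15.8, r=10.8) → bbox [2.8,2.9,-2.5] .. [24.4,24.5,13.3]
B = cylinder(h=2.1, r=7.8) → bbox [-7.8,-7.8,0] .. [7.8,7.8,2.1]
lo = A.lo+B.lo = [2.8-7.8, 2.9-7.8, -2.5+0] = [-5.000,-4.900,-2.500]
hi = A.hi+B.hi = [24.4+7.8, 24.5+7.8, 13.3+2.1] = [32.200,32.300,15.400]
diag = √(37.2²+37.2²+17.9²) = √3088.09 = 55.571

min=[-5.000,-4.900,-2.500] max=[32.200,32.300,15.400] diag=55.571


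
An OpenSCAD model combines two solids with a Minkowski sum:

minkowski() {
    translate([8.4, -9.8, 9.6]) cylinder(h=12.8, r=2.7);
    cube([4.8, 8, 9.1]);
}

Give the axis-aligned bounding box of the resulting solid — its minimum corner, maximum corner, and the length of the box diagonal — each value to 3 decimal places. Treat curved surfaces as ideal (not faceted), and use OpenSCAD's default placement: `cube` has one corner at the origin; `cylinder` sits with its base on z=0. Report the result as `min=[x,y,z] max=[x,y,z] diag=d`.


min=[5.700,-12.500,9.600] max=[15.900,0.900,31.500] diag=27.626

A = translate([8.4, -9.8, 9.6]) cylinder(h=12.8, r=2.7) → bbox [5.7,-12.5,9.6] .. [11.1,-7.1,22.4]
B = cube([4.8, 8, 9.1]) → bbox [0,0,0] .. [4.8,8,9.1]
lo = A.lo+B.lo = [5.7+0, -12.5+0, 9.6+0] = [5.700,-12.500,9.600]
hi = A.hi+B.hi = [11.1+4.8, -7.1+8, 22.4+9.1] = [15.900,0.900,31.500]
diag = √(10.2²+13.4²+21.9²) = √763.21 = 27.626


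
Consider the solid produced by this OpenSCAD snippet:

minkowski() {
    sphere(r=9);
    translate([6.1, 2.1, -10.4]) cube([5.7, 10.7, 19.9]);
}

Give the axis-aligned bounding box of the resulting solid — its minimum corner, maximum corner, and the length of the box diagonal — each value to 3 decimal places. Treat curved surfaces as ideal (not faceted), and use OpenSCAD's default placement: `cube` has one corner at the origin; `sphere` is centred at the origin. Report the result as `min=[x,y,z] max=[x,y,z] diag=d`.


min=[-2.900,-6.900,-19.400] max=[20.800,21.800,18.500] diag=53.121

A = translate([6.1, 2.1, -10.4]) cube([5.7, 10.7, 19.9]) → bbox [6.1,2.1,-10.4] .. [11.8,12.8,9.5]
B = sphere(r=9) → bbox [-9,-9,-9] .. [9,9,9]
lo = A.lo+B.lo = [6.1-9, 2.1-9, -10.4-9] = [-2.900,-6.900,-19.400]
hi = A.hi+B.hi = [11.8+9, 12.8+9, 9.5+9] = [20.800,21.800,18.500]
diag = √(23.7²+28.7²+37.9²) = √2821.79 = 53.121


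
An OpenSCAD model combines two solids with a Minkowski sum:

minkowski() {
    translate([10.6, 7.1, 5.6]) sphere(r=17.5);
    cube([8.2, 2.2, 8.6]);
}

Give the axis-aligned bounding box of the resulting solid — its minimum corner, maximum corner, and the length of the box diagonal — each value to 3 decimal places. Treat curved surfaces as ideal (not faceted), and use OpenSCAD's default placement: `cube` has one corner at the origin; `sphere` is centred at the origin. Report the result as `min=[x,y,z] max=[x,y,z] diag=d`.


min=[-6.900,-10.400,-11.900] max=[36.300,26.800,31.700] diag=71.771

A = translate([10.6, 7.1, 5.6]) sphere(r=17.5) → bbox [-6.9,-10.4,-11.9] .. [28.1,24.6,23.1]
B = cube([8.2, 2.2, 8.6]) → bbox [0,0,0] .. [8.2,2.2,8.6]
lo = A.lo+B.lo = [-6.9+0, -10.4+0, -11.9+0] = [-6.900,-10.400,-11.900]
hi = A.hi+B.hi = [28.1+8.2, 24.6+2.2, 23.1+8.6] = [36.300,26.800,31.700]
diag = √(43.2²+37.2²+43.6²) = √5151.04 = 71.771


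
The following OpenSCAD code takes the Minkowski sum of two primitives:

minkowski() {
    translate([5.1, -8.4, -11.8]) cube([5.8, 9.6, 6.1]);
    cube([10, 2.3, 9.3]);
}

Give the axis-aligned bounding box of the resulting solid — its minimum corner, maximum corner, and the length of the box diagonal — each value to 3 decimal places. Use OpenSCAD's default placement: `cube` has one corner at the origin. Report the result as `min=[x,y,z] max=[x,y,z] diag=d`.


min=[5.100,-8.400,-11.800] max=[20.900,3.500,3.600] diag=25.068

A = translate([5.1, -8.4, -11.8]) cube([5.8, 9.6, 6.1]) → bbox [5.1,-8.4,-11.8] .. [10.9,1.2,-5.7]
B = cube([10, 2.3, 9.3]) → bbox [0,0,0] .. [10,2.3,9.3]
lo = A.lo+B.lo = [5.1+0, -8.4+0, -11.8+0] = [5.100,-8.400,-11.800]
hi = A.hi+B.hi = [10.9+10, 1.2+2.3, -5.7+9.3] = [20.900,3.500,3.600]
diag = √(15.8²+11.9²+15.4²) = √628.41 = 25.068


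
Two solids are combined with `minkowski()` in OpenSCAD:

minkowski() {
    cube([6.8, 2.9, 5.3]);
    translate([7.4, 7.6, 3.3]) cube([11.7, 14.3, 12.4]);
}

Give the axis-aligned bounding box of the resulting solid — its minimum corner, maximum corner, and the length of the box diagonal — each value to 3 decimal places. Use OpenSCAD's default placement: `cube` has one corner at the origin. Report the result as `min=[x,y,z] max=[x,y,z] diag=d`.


min=[7.400,7.600,3.300] max=[25.900,24.800,21.000] diag=30.844

A = translate([7.4, 7.6, 3.3]) cube([11.7, 14.3, 12.4]) → bbox [7.4,7.6,3.3] .. [19.1,21.9,15.7]
B = cube([6.8, 2.9, 5.3]) → bbox [0,0,0] .. [6.8,2.9,5.3]
lo = A.lo+B.lo = [7.4+0, 7.6+0, 3.3+0] = [7.400,7.600,3.300]
hi = A.hi+B.hi = [19.1+6.8, 21.9+2.9, 15.7+5.3] = [25.900,24.800,21.000]
diag = √(18.5²+17.2²+17.7²) = √951.38 = 30.844


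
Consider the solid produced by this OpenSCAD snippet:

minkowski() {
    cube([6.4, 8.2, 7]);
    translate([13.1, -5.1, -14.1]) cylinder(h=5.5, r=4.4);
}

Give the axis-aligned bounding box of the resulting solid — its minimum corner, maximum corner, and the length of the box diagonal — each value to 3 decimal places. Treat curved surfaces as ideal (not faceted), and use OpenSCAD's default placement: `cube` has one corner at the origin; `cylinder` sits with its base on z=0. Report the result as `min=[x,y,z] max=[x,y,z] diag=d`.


min=[8.700,-9.500,-14.100] max=[23.900,7.500,-1.600] diag=26.006

A = translate([13.1, -5.1, -14.1]) cylinder(h=5.5, r=4.4) → bbox [8.7,-9.5,-14.1] .. [17.5,-0.7,-8.6]
B = cube([6.4, 8.2, 7]) → bbox [0,0,0] .. [6.4,8.2,7]
lo = A.lo+B.lo = [8.7+0, -9.5+0, -14.1+0] = [8.700,-9.500,-14.100]
hi = A.hi+B.hi = [17.5+6.4, -0.7+8.2, -8.6+7] = [23.900,7.500,-1.600]
diag = √(15.2²+17²+12.5²) = √676.29 = 26.006


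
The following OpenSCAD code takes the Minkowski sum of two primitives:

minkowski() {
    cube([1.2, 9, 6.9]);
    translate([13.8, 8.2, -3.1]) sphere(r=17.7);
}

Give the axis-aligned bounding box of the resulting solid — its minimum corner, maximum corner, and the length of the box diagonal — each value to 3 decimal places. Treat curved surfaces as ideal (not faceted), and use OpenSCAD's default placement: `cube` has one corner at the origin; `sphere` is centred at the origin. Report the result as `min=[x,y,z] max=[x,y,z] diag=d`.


A = translate([13.8, 8.2, -3.1]) sphere(r=17.7) → bbox [-3.9,-9.5,-20.8] .. [31.5,25.9,14.6]
B = cube([1.2, 9, 6.9]) → bbox [0,0,0] .. [1.2,9,6.9]
lo = A.lo+B.lo = [-3.9+0, -9.5+0, -20.8+0] = [-3.900,-9.500,-20.800]
hi = A.hi+B.hi = [31.5+1.2, 25.9+9, 14.6+6.9] = [32.700,34.900,21.500]
diag = √(36.6²+44.4²+42.3²) = √5100.21 = 71.416

min=[-3.900,-9.500,-20.800] max=[32.700,34.900,21.500] diag=71.416


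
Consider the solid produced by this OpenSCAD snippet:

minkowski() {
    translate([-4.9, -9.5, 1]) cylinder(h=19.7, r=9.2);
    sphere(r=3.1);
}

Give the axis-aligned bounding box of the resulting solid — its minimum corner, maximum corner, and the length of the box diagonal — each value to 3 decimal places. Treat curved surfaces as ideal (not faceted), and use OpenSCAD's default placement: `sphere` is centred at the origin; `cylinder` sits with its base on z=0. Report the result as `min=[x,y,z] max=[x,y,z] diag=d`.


A = translate([-4.9, -9.5, 1]) cylinder(h=19.7, r=9.2) → bbox [-14.1,-18.7,1] .. [4.3,-0.3,20.7]
B = sphere(r=3.1) → bbox [-3.1,-3.1,-3.1] .. [3.1,3.1,3.1]
lo = A.lo+B.lo = [-14.1-3.1, -18.7-3.1, 1-3.1] = [-17.200,-21.800,-2.100]
hi = A.hi+B.hi = [4.3+3.1, -0.3+3.1, 20.7+3.1] = [7.400,2.800,23.800]
diag = √(24.6²+24.6²+25.9²) = √1881.13 = 43.372

min=[-17.200,-21.800,-2.100] max=[7.400,2.800,23.800] diag=43.372


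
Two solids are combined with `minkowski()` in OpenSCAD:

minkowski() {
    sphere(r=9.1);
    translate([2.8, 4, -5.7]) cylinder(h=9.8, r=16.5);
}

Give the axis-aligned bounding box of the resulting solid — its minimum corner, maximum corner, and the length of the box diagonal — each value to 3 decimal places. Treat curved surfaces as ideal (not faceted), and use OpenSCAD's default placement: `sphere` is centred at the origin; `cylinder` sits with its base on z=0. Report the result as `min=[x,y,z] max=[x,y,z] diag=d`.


min=[-22.800,-21.600,-14.800] max=[28.400,29.600,13.200] diag=77.633

A = translate([2.8, 4, -5.7]) cylinder(h=9.8, r=16.5) → bbox [-13.7,-12.5,-5.7] .. [19.3,20.5,4.1]
B = sphere(r=9.1) → bbox [-9.1,-9.1,-9.1] .. [9.1,9.1,9.1]
lo = A.lo+B.lo = [-13.7-9.1, -12.5-9.1, -5.7-9.1] = [-22.800,-21.600,-14.800]
hi = A.hi+B.hi = [19.3+9.1, 20.5+9.1, 4.1+9.1] = [28.400,29.600,13.200]
diag = √(51.2²+51.2²+28²) = √6026.88 = 77.633


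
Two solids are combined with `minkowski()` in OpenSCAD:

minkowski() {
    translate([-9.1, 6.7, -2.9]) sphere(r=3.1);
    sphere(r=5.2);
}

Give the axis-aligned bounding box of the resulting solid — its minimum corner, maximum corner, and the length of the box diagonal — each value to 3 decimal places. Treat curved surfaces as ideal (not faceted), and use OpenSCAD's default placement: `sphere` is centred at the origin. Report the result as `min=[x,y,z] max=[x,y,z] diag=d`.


A = translate([-9.1, 6.7, -2.9]) sphere(r=3.1) → bbox [-12.2,3.6,-6] .. [-6,9.8,0.2]
B = sphere(r=5.2) → bbox [-5.2,-5.2,-5.2] .. [5.2,5.2,5.2]
lo = A.lo+B.lo = [-12.2-5.2, 3.6-5.2, -6-5.2] = [-17.400,-1.600,-11.200]
hi = A.hi+B.hi = [-6+5.2, 9.8+5.2, 0.2+5.2] = [-0.800,15.000,5.400]
diag = √(16.6²+16.6²+16.6²) = √826.68 = 28.752

min=[-17.400,-1.600,-11.200] max=[-0.800,15.000,5.400] diag=28.752


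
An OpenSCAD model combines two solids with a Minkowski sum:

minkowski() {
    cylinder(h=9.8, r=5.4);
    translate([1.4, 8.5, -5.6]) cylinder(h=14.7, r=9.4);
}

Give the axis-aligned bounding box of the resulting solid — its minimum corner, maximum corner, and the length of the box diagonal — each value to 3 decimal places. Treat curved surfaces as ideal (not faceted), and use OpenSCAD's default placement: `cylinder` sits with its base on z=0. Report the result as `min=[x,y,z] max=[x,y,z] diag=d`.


min=[-13.400,-6.300,-5.600] max=[16.200,23.300,18.900] diag=48.503

A = translate([1.4, 8.5, -5.6]) cylinder(h=14.7, r=9.4) → bbox [-8,-0.9,-5.6] .. [10.8,17.9,9.1]
B = cylinder(h=9.8, r=5.4) → bbox [-5.4,-5.4,0] .. [5.4,5.4,9.8]
lo = A.lo+B.lo = [-8-5.4, -0.9-5.4, -5.6+0] = [-13.400,-6.300,-5.600]
hi = A.hi+B.hi = [10.8+5.4, 17.9+5.4, 9.1+9.8] = [16.200,23.300,18.900]
diag = √(29.6²+29.6²+24.5²) = √2352.57 = 48.503


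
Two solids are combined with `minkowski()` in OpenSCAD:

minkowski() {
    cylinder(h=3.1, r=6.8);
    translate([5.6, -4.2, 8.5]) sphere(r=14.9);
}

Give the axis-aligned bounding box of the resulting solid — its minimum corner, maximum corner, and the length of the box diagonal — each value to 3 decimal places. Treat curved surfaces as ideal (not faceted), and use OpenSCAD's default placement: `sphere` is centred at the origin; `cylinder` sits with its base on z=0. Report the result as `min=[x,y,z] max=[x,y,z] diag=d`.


A = translate([5.6, -4.2, 8.5]) sphere(r=14.9) → bbox [-9.3,-19.1,-6.4] .. [20.5,10.7,23.4]
B = cylinder(h=3.1, r=6.8) → bbox [-6.8,-6.8,0] .. [6.8,6.8,3.1]
lo = A.lo+B.lo = [-9.3-6.8, -19.1-6.8, -6.4+0] = [-16.100,-25.900,-6.400]
hi = A.hi+B.hi = [20.5+6.8, 10.7+6.8, 23.4+3.1] = [27.300,17.500,26.500]
diag = √(43.4²+43.4²+32.9²) = √4849.53 = 69.639

min=[-16.100,-25.900,-6.400] max=[27.300,17.500,26.500] diag=69.639


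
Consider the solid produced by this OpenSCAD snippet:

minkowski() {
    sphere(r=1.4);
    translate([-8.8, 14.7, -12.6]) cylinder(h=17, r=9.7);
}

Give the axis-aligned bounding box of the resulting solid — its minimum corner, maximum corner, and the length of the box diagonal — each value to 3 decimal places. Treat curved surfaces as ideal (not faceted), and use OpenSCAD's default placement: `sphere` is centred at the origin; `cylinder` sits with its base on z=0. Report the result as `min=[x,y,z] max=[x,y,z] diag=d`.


A = translate([-8.8, 14.7, -12.6]) cylinder(h=17, r=9.7) → bbox [-18.5,5,-12.6] .. [0.9,24.4,4.4]
B = sphere(r=1.4) → bbox [-1.4,-1.4,-1.4] .. [1.4,1.4,1.4]
lo = A.lo+B.lo = [-18.5-1.4, 5-1.4, -12.6-1.4] = [-19.900,3.600,-14.000]
hi = A.hi+B.hi = [0.9+1.4, 24.4+1.4, 4.4+1.4] = [2.300,25.800,5.800]
diag = √(22.2²+22.2²+19.8²) = √1377.72 = 37.118

min=[-19.900,3.600,-14.000] max=[2.300,25.800,5.800] diag=37.118


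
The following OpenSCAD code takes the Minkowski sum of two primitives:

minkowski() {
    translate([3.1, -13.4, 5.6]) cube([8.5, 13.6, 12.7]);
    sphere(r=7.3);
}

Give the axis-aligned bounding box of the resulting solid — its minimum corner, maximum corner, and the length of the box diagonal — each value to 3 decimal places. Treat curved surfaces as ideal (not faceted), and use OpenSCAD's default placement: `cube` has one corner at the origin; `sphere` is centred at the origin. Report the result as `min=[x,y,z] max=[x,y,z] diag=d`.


min=[-4.200,-20.700,-1.700] max=[18.900,7.500,25.600] diag=45.543

A = translate([3.1, -13.4, 5.6]) cube([8.5, 13.6, 12.7]) → bbox [3.1,-13.4,5.6] .. [11.6,0.2,18.3]
B = sphere(r=7.3) → bbox [-7.3,-7.3,-7.3] .. [7.3,7.3,7.3]
lo = A.lo+B.lo = [3.1-7.3, -13.4-7.3, 5.6-7.3] = [-4.200,-20.700,-1.700]
hi = A.hi+B.hi = [11.6+7.3, 0.2+7.3, 18.3+7.3] = [18.900,7.500,25.600]
diag = √(23.1²+28.2²+27.3²) = √2074.14 = 45.543


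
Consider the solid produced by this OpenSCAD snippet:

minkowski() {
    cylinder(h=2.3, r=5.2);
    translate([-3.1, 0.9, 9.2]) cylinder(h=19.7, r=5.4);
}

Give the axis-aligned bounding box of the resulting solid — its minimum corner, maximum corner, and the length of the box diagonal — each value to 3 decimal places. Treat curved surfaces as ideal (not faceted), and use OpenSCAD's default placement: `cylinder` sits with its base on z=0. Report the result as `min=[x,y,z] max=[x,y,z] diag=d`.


min=[-13.700,-9.700,9.200] max=[7.500,11.500,31.200] diag=37.187

A = translate([-3.1, 0.9, 9.2]) cylinder(h=19.7, r=5.4) → bbox [-8.5,-4.5,9.2] .. [2.3,6.3,28.9]
B = cylinder(h=2.3, r=5.2) → bbox [-5.2,-5.2,0] .. [5.2,5.2,2.3]
lo = A.lo+B.lo = [-8.5-5.2, -4.5-5.2, 9.2+0] = [-13.700,-9.700,9.200]
hi = A.hi+B.hi = [2.3+5.2, 6.3+5.2, 28.9+2.3] = [7.500,11.500,31.200]
diag = √(21.2²+21.2²+22²) = √1382.88 = 37.187


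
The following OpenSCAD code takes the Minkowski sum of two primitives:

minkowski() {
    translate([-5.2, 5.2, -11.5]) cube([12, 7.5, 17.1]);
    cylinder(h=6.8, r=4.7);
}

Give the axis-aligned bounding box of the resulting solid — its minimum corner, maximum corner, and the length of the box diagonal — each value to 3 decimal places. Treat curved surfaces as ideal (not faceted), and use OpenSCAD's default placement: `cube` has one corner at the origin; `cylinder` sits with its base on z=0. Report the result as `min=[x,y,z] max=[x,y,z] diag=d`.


min=[-9.900,0.500,-11.500] max=[11.500,17.400,12.400] diag=36.260

A = translate([-5.2, 5.2, -11.5]) cube([12, 7.5, 17.1]) → bbox [-5.2,5.2,-11.5] .. [6.8,12.7,5.6]
B = cylinder(h=6.8, r=4.7) → bbox [-4.7,-4.7,0] .. [4.7,4.7,6.8]
lo = A.lo+B.lo = [-5.2-4.7, 5.2-4.7, -11.5+0] = [-9.900,0.500,-11.500]
hi = A.hi+B.hi = [6.8+4.7, 12.7+4.7, 5.6+6.8] = [11.500,17.400,12.400]
diag = √(21.4²+16.9²+23.9²) = √1314.78 = 36.260


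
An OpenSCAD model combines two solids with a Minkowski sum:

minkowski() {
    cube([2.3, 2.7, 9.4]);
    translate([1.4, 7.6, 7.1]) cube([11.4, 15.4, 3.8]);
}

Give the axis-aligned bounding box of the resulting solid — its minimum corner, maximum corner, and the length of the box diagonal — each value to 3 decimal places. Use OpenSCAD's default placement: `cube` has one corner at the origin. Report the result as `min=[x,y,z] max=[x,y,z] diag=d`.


min=[1.400,7.600,7.100] max=[15.100,25.700,20.300] diag=26.259

A = translate([1.4, 7.6, 7.1]) cube([11.4, 15.4, 3.8]) → bbox [1.4,7.6,7.1] .. [12.8,23,10.9]
B = cube([2.3, 2.7, 9.4]) → bbox [0,0,0] .. [2.3,2.7,9.4]
lo = A.lo+B.lo = [1.4+0, 7.6+0, 7.1+0] = [1.400,7.600,7.100]
hi = A.hi+B.hi = [12.8+2.3, 23+2.7, 10.9+9.4] = [15.100,25.700,20.300]
diag = √(13.7²+18.1²+13.2²) = √689.54 = 26.259


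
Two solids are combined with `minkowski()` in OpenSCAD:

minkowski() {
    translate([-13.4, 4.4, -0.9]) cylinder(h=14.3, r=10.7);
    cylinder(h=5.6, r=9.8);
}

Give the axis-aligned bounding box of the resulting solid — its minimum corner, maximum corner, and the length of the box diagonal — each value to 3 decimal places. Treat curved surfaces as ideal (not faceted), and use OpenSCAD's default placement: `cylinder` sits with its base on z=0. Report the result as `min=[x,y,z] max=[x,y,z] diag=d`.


min=[-33.900,-16.100,-0.900] max=[7.100,24.900,19.000] diag=61.303

A = translate([-13.4, 4.4, -0.9]) cylinder(h=14.3, r=10.7) → bbox [-24.1,-6.3,-0.9] .. [-2.7,15.1,13.4]
B = cylinder(h=5.6, r=9.8) → bbox [-9.8,-9.8,0] .. [9.8,9.8,5.6]
lo = A.lo+B.lo = [-24.1-9.8, -6.3-9.8, -0.9+0] = [-33.900,-16.100,-0.900]
hi = A.hi+B.hi = [-2.7+9.8, 15.1+9.8, 13.4+5.6] = [7.100,24.900,19.000]
diag = √(41²+41²+19.9²) = √3758.01 = 61.303


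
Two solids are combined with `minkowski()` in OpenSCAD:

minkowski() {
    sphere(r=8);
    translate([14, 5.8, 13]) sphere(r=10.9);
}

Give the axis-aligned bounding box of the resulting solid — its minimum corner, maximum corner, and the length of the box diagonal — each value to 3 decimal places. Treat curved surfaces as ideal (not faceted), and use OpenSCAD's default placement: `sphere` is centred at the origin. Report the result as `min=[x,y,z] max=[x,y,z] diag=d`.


min=[-4.900,-13.100,-5.900] max=[32.900,24.700,31.900] diag=65.472

A = translate([14, 5.8, 13]) sphere(r=10.9) → bbox [3.1,-5.1,2.1] .. [24.9,16.7,23.9]
B = sphere(r=8) → bbox [-8,-8,-8] .. [8,8,8]
lo = A.lo+B.lo = [3.1-8, -5.1-8, 2.1-8] = [-4.900,-13.100,-5.900]
hi = A.hi+B.hi = [24.9+8, 16.7+8, 23.9+8] = [32.900,24.700,31.900]
diag = √(37.8²+37.8²+37.8²) = √4286.52 = 65.472


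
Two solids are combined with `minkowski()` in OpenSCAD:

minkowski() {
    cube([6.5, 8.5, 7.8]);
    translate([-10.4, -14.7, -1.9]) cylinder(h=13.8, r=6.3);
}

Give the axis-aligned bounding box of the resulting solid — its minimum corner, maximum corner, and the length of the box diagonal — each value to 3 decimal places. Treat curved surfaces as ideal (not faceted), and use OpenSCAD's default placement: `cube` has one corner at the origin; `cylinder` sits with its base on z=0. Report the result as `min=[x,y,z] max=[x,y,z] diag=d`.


min=[-16.700,-21.000,-1.900] max=[2.400,0.100,19.700] diag=35.729

A = translate([-10.4, -14.7, -1.9]) cylinder(h=13.8, r=6.3) → bbox [-16.7,-21,-1.9] .. [-4.1,-8.4,11.9]
B = cube([6.5, 8.5, 7.8]) → bbox [0,0,0] .. [6.5,8.5,7.8]
lo = A.lo+B.lo = [-16.7+0, -21+0, -1.9+0] = [-16.700,-21.000,-1.900]
hi = A.hi+B.hi = [-4.1+6.5, -8.4+8.5, 11.9+7.8] = [2.400,0.100,19.700]
diag = √(19.1²+21.1²+21.6²) = √1276.58 = 35.729
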